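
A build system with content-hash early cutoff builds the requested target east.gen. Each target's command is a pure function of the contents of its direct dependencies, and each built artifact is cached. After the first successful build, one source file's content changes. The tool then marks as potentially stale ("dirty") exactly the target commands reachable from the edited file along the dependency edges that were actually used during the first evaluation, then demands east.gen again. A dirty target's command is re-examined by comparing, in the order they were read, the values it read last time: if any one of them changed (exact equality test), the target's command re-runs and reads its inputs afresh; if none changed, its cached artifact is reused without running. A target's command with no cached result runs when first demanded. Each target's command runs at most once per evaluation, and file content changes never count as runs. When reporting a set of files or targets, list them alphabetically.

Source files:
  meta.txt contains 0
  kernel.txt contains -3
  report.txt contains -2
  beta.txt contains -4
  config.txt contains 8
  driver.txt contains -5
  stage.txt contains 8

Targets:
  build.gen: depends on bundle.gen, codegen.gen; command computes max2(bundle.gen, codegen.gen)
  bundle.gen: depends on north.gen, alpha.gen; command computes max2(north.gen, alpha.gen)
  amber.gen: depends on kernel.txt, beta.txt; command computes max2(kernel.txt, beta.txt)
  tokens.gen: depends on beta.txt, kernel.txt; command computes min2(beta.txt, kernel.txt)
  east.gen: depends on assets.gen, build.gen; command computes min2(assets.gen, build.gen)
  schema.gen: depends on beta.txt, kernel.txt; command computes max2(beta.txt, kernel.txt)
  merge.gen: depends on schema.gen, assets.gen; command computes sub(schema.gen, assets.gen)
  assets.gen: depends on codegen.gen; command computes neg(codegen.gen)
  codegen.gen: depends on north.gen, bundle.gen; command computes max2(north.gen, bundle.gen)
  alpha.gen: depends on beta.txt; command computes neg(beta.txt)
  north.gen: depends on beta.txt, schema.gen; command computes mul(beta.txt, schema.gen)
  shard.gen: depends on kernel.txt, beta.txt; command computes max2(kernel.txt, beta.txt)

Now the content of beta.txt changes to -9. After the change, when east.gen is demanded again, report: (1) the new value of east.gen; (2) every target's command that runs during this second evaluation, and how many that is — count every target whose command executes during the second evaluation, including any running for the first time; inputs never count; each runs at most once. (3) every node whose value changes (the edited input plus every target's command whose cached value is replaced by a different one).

First evaluation (everything demanded from the output):
  alpha.gen = neg(-4) = 4
  schema.gen = max2(-4, -3) = -3
  north.gen = mul(-4, -3) = 12
  bundle.gen = max2(12, 4) = 12
  codegen.gen = max2(12, 12) = 12
  assets.gen = neg(12) = -12
  build.gen = max2(12, 12) = 12
  east.gen = min2(-12, 12) = -12

Propagation after the edit:
  alpha.gen: runs — beta.txt -4->-9; result 9.
  schema.gen: runs — beta.txt -4->-9; result -3 (same value as before).
  north.gen: runs — beta.txt -4->-9; result 27.
  bundle.gen: runs — north.gen 12->27; alpha.gen 4->9; result 27.
  codegen.gen: runs — north.gen 12->27; bundle.gen 12->27; result 27.
  assets.gen: runs — codegen.gen 12->27; result -27.
  build.gen: runs — bundle.gen 12->27; codegen.gen 12->27; result 27.
  east.gen: runs — assets.gen -12->-27; build.gen 12->27; result -27.

New value of east.gen: -27.
Target commands that run: alpha.gen, assets.gen, build.gen, bundle.gen, codegen.gen, east.gen, north.gen, schema.gen — 8 in total.
Values that change: alpha.gen, assets.gen, beta.txt, build.gen, bundle.gen, codegen.gen, east.gen, north.gen.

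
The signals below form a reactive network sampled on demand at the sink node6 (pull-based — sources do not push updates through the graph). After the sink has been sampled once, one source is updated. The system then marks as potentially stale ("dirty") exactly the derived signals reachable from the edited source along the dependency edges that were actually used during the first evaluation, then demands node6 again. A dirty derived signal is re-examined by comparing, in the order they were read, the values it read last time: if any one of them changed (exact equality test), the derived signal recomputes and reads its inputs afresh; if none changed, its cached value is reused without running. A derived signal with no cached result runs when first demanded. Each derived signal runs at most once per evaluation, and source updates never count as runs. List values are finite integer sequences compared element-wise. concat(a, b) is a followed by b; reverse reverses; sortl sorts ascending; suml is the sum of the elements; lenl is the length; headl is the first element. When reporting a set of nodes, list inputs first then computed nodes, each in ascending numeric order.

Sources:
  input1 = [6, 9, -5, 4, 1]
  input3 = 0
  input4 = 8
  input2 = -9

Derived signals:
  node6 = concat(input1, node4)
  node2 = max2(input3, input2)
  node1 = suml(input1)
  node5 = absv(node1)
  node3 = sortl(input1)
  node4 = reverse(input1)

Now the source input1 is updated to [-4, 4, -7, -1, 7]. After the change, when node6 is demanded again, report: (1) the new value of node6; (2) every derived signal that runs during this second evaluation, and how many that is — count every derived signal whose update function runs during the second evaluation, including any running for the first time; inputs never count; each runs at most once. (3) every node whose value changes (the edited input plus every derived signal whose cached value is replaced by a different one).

Initial pass — values computed on the first demand:
  node4 = reverse([6, 9, -5, 4, 1]) = [1, 4, -5, 9, 6]
  node6 = concat([6, 9, -5, 4, 1], [1, 4, -5, 9, 6]) = [6, 9, -5, 4, 1, 1, 4, -5, 9, 6]

Second demand — change propagation:
  node4: re-runs because input1 [6, 9, -5, 4, 1]->[-4, 4, -7, -1, 7]; new result [7, -1, -7, 4, -4].
  node6: re-runs because input1 [6, 9, -5, 4, 1]->[-4, 4, -7, -1, 7]; node4 [1, 4, -5, 9, 6]->[7, -1, -7, 4, -4]; new result [-4, 4, -7, -1, 7, 7, -1, -7, 4, -4].

node6 now evaluates to [-4, 4, -7, -1, 7, 7, -1, -7, 4, -4].
Run set: node4, node6 (2 run).
Changed values: input1, node4, node6.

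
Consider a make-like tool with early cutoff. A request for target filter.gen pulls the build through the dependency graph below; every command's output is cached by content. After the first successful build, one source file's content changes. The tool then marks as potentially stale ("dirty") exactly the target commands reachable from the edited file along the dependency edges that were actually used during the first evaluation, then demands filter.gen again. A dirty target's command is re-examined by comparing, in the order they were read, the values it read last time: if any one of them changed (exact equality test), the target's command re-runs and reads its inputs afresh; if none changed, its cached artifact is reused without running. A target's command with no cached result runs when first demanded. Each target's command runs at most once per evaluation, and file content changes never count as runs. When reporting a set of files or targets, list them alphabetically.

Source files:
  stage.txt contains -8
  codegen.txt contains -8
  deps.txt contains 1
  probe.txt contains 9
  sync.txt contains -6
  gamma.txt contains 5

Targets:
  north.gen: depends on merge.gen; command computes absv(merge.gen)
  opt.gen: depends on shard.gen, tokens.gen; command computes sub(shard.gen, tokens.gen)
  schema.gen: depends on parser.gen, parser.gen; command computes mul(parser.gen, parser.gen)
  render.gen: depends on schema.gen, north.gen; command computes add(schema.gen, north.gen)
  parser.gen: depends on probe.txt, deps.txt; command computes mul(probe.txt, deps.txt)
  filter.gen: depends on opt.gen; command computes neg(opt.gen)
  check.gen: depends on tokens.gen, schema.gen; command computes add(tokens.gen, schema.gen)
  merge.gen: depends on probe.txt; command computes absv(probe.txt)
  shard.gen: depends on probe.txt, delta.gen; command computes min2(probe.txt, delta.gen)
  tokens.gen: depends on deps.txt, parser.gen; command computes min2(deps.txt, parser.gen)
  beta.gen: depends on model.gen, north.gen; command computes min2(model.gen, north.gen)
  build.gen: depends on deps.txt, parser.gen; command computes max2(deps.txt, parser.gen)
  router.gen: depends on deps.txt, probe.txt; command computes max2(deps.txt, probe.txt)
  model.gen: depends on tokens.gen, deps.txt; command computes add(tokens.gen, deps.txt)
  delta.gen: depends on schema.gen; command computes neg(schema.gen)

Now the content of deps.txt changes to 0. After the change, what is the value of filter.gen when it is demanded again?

First demand of the output computes:
  parser.gen = mul(9, 1) = 9
  schema.gen = mul(9, 9) = 81
  delta.gen = neg(81) = -81
  shard.gen = min2(9, -81) = -81
  tokens.gen = min2(1, 9) = 1
  opt.gen = sub(-81, 1) = -82
  filter.gen = neg(-82) = 82

After the edit, cleaning proceeds:
  parser.gen: a read changed (deps.txt 1->0) — executes, giving 0.
  schema.gen: a read changed (parser.gen 9->0; parser.gen 9->0) — executes, giving 0.
  delta.gen: a read changed (schema.gen 81->0) — executes, giving 0.
  shard.gen: a read changed (delta.gen -81->0) — executes, giving 0.
  tokens.gen: a read changed (deps.txt 1->0; parser.gen 9->0) — executes, giving 0.
  opt.gen: a read changed (shard.gen -81->0; tokens.gen 1->0) — executes, giving 0.
  filter.gen: a read changed (opt.gen -82->0) — executes, giving 0.

Demanding filter.gen again yields 0.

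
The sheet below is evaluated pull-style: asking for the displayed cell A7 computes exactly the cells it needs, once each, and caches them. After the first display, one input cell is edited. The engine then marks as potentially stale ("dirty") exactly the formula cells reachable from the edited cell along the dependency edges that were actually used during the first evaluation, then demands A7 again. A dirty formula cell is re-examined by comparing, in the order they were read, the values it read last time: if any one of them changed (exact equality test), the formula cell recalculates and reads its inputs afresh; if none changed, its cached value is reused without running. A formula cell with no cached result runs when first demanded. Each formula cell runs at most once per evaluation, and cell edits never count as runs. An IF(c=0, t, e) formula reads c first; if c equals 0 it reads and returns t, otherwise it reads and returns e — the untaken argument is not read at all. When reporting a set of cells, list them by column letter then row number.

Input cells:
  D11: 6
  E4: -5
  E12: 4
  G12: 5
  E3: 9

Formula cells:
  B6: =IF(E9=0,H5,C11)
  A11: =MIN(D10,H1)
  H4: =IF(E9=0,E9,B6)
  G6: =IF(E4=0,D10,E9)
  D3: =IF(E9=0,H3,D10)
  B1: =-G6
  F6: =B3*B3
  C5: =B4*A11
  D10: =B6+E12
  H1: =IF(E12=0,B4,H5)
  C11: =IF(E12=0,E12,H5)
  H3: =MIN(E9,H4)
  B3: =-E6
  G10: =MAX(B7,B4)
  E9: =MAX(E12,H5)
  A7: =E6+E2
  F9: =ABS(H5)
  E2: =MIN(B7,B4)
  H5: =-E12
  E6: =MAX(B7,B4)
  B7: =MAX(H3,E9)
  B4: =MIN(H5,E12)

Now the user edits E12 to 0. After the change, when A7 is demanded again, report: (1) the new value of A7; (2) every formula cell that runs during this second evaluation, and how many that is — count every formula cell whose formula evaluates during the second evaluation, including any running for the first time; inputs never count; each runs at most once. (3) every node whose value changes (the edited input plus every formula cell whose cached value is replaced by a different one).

Demanding A7 again yields 0.
9 formula cells run: A7, B4, B7, E2, E6, E9, H3, H4, H5.
The nodes whose values change: B4, B7, E2, E6, E9, E12, H3, H4, H5.
Note the branch switch — demand abandons B6, C11, which are never re-examined.

First demand of the output computes:
  H5 = -(4) = -4
  B4 = MIN(-4, 4) = -4
  C11 = IF(E12=0: E12=4 -> else branch H5) = -4
  E9 = MAX(4, -4) = 4
  B6 = IF(E9=0: E9=4 -> else branch C11) = -4
  H4 = IF(E9=0: E9=4 -> else branch B6) = -4
  H3 = MIN(4, -4) = -4
  B7 = MAX(-4, 4) = 4
  E2 = MIN(4, -4) = -4
  E6 = MAX(4, -4) = 4
  A7 = 4 + -4 = 0

After the edit, cleaning proceeds:
  H5: a read changed (E12 4->0) — executes, giving 0.
  B4: a read changed (H5 -4->0; E12 4->0) — executes, giving 0.
  C11: stays stale; no demand reaches it after the flip.
  E9: a read changed (E12 4->0; H5 -4->0) — executes, giving 0.
  B6: stays stale; no demand reaches it after the flip.
  H4: a read changed (E9 4->0) — executes, giving 0.
  H3: a read changed (E9 4->0; H4 -4->0) — executes, giving 0.
  B7: a read changed (H3 -4->0; E9 4->0) — executes, giving 0.
  E2: a read changed (B7 4->0; B4 -4->0) — executes, giving 0.
  E6: a read changed (B7 4->0; B4 -4->0) — executes, giving 0.
  A7: a read changed (E6 4->0; E2 -4->0) — executes, giving 0 — identical to its old value.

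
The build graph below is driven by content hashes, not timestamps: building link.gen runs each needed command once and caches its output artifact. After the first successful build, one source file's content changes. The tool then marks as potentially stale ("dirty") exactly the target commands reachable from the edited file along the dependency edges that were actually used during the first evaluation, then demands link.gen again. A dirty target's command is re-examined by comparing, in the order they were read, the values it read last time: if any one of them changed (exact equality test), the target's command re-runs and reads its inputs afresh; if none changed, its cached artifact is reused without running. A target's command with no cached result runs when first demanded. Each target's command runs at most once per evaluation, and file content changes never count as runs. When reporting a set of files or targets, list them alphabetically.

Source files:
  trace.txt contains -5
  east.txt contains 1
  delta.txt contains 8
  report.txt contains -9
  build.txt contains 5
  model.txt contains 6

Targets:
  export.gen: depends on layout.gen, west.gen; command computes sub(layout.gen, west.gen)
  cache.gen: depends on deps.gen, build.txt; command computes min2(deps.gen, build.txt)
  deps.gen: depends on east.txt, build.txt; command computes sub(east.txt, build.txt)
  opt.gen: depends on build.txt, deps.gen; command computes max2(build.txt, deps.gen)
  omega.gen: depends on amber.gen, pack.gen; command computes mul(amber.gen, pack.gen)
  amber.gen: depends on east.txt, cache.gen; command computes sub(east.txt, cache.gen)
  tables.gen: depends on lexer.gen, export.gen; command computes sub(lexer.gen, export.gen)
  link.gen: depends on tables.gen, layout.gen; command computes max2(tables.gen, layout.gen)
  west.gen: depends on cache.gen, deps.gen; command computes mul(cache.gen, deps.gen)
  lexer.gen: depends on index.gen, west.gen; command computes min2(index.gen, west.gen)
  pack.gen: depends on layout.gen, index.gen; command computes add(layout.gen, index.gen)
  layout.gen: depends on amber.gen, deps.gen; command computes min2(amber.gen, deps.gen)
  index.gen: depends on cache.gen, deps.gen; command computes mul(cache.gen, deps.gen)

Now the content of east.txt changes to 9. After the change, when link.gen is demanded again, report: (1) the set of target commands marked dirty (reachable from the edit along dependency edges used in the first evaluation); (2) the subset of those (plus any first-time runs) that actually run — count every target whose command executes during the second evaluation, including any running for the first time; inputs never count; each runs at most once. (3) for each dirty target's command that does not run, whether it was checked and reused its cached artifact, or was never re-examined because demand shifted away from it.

Initial pass — values computed on the first demand:
  deps.gen = sub(1, 5) = -4
  cache.gen = min2(-4, 5) = -4
  amber.gen = sub(1, -4) = 5
  index.gen = mul(-4, -4) = 16
  layout.gen = min2(5, -4) = -4
  west.gen = mul(-4, -4) = 16
  export.gen = sub(-4, 16) = -20
  lexer.gen = min2(16, 16) = 16
  tables.gen = sub(16, -20) = 36
  link.gen = max2(36, -4) = 36

Second demand — change propagation:
  deps.gen: re-runs because east.txt 1->9; new result 4.
  cache.gen: re-runs because deps.gen -4->4; new result 4.
  amber.gen: re-runs because east.txt 1->9; cache.gen -4->4; new result 5 (unchanged).
  index.gen: re-runs because cache.gen -4->4; deps.gen -4->4; new result 16 (unchanged).
  layout.gen: re-runs because deps.gen -4->4; new result 4.
  west.gen: re-runs because cache.gen -4->4; deps.gen -4->4; new result 16 (unchanged).
  export.gen: re-runs because layout.gen -4->4; new result -12.
  lexer.gen: re-examined; everything it read last time is the same (index.gen unchanged, west.gen unchanged) — cache 16 kept, no run.
  tables.gen: re-runs because export.gen -20->-12; new result 28.
  link.gen: re-runs because tables.gen 36->28; layout.gen -4->4; new result 28.

The important point: at lexer.gen every value read last time is unchanged, so the dirty flag clears without a run.

Dirty set: amber.gen, cache.gen, deps.gen, export.gen, index.gen, layout.gen, lexer.gen, link.gen, tables.gen, west.gen.
Run set: amber.gen, cache.gen, deps.gen, export.gen, index.gen, layout.gen, link.gen, tables.gen, west.gen (9 run).
Re-examined without running (cache reused): lexer.gen.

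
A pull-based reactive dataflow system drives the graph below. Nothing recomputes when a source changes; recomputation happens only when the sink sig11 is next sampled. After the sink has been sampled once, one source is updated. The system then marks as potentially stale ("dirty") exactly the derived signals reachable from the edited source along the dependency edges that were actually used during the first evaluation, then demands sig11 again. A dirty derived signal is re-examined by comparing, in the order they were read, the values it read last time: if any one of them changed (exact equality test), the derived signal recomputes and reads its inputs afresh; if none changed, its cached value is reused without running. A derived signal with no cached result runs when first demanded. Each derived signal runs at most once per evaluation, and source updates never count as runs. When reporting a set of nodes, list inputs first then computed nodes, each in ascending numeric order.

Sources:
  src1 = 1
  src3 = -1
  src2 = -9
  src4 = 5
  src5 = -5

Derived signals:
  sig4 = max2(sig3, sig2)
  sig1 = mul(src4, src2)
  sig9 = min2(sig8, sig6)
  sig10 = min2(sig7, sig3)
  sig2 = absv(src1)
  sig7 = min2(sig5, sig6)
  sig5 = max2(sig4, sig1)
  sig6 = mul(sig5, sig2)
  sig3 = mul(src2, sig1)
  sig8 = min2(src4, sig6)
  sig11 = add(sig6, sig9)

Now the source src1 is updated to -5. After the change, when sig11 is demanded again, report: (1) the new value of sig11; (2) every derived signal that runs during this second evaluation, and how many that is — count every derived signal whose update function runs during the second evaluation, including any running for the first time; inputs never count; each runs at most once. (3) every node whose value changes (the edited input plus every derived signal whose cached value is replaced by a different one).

New value of sig11: 2030.
Derived signals that run: sig2, sig4, sig6, sig8, sig9, sig11 — 6 in total.
Values that change: src1, sig2, sig6, sig11.
Key observation: the cutoff stops propagation at sig5 — its inputs' values are unchanged, so it reuses its cache.

First evaluation (everything demanded from the output):
  sig1 = mul(5, -9) = -45
  sig2 = absv(1) = 1
  sig3 = mul(-9, -45) = 405
  sig4 = max2(405, 1) = 405
  sig5 = max2(405, -45) = 405
  sig6 = mul(405, 1) = 405
  sig8 = min2(5, 405) = 5
  sig9 = min2(5, 405) = 5
  sig11 = add(405, 5) = 410

Propagation after the edit:
  sig2: runs — src1 1->-5; result 5.
  sig4: runs — sig2 1->5; result 405 (same value as before).
  sig5: checked — values it read are unchanged (sig4 unchanged, sig1 unchanged); reused cached 405 without running.
  sig6: runs — sig2 1->5; result 2025.
  sig8: runs — sig6 405->2025; result 5 (same value as before).
  sig9: runs — sig6 405->2025; result 5 (same value as before).
  sig11: runs — sig6 405->2025; result 2030.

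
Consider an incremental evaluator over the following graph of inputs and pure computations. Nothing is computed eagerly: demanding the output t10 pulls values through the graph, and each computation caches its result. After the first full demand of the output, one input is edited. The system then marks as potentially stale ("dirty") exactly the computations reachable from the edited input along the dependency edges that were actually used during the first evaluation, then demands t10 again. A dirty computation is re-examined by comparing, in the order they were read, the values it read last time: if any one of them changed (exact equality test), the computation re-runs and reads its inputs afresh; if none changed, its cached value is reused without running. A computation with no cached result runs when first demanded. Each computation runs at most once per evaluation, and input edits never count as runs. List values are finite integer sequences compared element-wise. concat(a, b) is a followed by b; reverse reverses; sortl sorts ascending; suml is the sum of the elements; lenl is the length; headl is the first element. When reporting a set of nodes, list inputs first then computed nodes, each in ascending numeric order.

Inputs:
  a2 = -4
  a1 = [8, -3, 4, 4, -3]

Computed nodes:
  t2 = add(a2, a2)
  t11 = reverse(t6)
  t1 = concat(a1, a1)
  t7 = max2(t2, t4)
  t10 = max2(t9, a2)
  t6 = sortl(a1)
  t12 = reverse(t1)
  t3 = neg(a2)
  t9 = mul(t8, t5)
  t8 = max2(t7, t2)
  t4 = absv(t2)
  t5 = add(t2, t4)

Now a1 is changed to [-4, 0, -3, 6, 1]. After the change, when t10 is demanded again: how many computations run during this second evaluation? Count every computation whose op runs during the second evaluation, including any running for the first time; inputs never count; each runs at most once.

Initial pass — values computed on the first demand:
  t2 = add(-4, -4) = -8
  t4 = absv(-8) = 8
  t5 = add(-8, 8) = 0
  t7 = max2(-8, 8) = 8
  t8 = max2(8, -8) = 8
  t9 = mul(8, 0) = 0
  t10 = max2(0, -4) = 0

Second demand — change propagation:
  no demanded computation ever read a1, so the edit dirties nothing and nothing runs.

The important point: nothing the output needs ever reads a1, so the edit is invisible to it.

Run set: none (0 run).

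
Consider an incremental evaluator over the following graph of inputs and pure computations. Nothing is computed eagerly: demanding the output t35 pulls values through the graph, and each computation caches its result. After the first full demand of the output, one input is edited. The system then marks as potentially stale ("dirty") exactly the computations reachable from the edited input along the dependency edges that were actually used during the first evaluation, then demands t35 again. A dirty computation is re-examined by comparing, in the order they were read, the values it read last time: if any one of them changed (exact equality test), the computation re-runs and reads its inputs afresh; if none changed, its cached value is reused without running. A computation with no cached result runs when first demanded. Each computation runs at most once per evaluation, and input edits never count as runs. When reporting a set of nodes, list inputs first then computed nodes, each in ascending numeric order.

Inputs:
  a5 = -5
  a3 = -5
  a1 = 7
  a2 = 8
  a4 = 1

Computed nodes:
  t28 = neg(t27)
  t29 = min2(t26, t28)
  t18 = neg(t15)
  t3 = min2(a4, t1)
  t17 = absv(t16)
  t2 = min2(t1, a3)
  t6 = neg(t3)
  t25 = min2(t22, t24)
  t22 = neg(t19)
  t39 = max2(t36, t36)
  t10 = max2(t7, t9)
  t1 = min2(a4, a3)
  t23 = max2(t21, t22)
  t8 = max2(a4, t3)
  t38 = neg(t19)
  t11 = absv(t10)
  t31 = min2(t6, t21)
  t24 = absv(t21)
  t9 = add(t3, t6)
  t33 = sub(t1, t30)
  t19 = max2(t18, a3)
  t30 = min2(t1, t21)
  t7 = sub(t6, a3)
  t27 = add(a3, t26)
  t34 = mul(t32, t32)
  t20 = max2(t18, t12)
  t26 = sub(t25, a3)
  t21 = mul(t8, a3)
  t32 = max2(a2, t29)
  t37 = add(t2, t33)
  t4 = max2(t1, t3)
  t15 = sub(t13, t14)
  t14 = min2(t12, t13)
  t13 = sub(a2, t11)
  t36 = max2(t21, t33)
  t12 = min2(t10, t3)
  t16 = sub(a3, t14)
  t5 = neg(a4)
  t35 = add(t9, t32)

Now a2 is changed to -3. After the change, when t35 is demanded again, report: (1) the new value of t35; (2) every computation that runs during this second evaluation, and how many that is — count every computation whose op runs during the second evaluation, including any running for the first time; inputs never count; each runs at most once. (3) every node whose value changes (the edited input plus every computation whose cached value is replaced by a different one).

Initial pass — values computed on the first demand:
  t1 = min2(1, -5) = -5
  t3 = min2(1, -5) = -5
  t6 = neg(-5) = 5
  t7 = sub(5, -5) = 10
  t8 = max2(1, -5) = 1
  t9 = add(-5, 5) = 0
  t10 = max2(10, 0) = 10
  t11 = absv(10) = 10
  t12 = min2(10, -5) = -5
  t13 = sub(8, 10) = -2
  t14 = min2(-5, -2) = -5
  t15 = sub(-2, -5) = 3
  t18 = neg(3) = -3
  t19 = max2(-3, -5) = -3
  t21 = mul(1, -5) = -5
  t22 = neg(-3) = 3
  t24 = absv(-5) = 5
  t25 = min2(3, 5) = 3
  t26 = sub(3, -5) = 8
  t27 = add(-5, 8) = 3
  t28 = neg(3) = -3
  t29 = min2(8, -3) = -3
  t32 = max2(8, -3) = 8
  t35 = add(0, 8) = 8

Second demand — change propagation:
  t13: re-runs because a2 8->-3; new result -13.
  t14: re-runs because t13 -2->-13; new result -13.
  t15: re-runs because t13 -2->-13; t14 -5->-13; new result 0.
  t18: re-runs because t15 3->0; new result 0.
  t19: re-runs because t18 -3->0; new result 0.
  t22: re-runs because t19 -3->0; new result 0.
  t25: re-runs because t22 3->0; new result 0.
  t26: re-runs because t25 3->0; new result 5.
  t27: re-runs because t26 8->5; new result 0.
  t28: re-runs because t27 3->0; new result 0.
  t29: re-runs because t26 8->5; t28 -3->0; new result 0.
  t32: re-runs because a2 8->-3; t29 -3->0; new result 0.
  t35: re-runs because t32 8->0; new result 0.

t35 now evaluates to 0.
Run set: t13, t14, t15, t18, t19, t22, t25, t26, t27, t28, t29, t32, t35 (13 run).
Changed values: a2, t13, t14, t15, t18, t19, t22, t25, t26, t27, t28, t29, t32, t35.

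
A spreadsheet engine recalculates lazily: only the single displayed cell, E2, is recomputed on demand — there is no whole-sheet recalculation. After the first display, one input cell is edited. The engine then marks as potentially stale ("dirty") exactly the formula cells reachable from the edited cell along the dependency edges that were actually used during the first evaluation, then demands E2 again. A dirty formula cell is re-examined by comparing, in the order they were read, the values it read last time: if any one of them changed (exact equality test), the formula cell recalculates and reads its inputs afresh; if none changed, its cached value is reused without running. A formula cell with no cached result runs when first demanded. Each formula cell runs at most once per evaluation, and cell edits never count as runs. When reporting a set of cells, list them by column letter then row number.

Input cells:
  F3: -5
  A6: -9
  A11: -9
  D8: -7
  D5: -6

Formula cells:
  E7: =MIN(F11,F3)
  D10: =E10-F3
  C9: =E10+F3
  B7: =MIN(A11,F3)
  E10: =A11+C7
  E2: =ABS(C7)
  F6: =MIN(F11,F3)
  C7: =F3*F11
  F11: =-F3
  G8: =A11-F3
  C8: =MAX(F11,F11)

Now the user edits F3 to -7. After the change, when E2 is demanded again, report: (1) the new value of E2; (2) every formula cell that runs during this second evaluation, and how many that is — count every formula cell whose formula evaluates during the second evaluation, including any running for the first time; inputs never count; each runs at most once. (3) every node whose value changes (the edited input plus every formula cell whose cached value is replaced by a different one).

New value of E2: 49.
Formula cells that run: C7, E2, F11 — 3 in total.
Values that change: C7, E2, F3, F11.

First evaluation (everything demanded from the output):
  F11 = -(-5) = 5
  C7 = -5 * 5 = -25
  E2 = ABS(-25) = 25

Propagation after the edit:
  F11: runs — F3 -5->-7; result 7.
  C7: runs — F3 -5->-7; F11 5->7; result -49.
  E2: runs — C7 -25->-49; result 49.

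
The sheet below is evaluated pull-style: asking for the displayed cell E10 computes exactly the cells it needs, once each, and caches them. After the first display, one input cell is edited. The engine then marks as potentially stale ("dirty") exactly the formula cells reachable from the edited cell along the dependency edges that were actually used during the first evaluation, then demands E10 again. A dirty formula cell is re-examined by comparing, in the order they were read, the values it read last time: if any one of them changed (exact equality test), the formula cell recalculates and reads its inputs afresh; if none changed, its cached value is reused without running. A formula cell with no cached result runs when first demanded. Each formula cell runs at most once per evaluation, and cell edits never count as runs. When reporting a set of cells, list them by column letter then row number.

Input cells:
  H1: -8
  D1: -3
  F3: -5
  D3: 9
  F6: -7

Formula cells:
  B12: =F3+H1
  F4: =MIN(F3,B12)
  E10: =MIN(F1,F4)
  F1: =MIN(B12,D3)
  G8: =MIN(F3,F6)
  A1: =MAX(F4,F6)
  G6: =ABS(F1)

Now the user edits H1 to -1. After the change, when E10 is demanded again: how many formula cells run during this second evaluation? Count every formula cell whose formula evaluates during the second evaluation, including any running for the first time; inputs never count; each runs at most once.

4 formula cells run: B12, E10, F1, F4.

First demand of the output computes:
  B12 = -5 + -8 = -13
  F1 = MIN(-13, 9) = -13
  F4 = MIN(-5, -13) = -13
  E10 = MIN(-13, -13) = -13

After the edit, cleaning proceeds:
  B12: a read changed (H1 -8->-1) — executes, giving -6.
  F1: a read changed (B12 -13->-6) — executes, giving -6.
  F4: a read changed (B12 -13->-6) — executes, giving -6.
  E10: a read changed (F1 -13->-6; F4 -13->-6) — executes, giving -6.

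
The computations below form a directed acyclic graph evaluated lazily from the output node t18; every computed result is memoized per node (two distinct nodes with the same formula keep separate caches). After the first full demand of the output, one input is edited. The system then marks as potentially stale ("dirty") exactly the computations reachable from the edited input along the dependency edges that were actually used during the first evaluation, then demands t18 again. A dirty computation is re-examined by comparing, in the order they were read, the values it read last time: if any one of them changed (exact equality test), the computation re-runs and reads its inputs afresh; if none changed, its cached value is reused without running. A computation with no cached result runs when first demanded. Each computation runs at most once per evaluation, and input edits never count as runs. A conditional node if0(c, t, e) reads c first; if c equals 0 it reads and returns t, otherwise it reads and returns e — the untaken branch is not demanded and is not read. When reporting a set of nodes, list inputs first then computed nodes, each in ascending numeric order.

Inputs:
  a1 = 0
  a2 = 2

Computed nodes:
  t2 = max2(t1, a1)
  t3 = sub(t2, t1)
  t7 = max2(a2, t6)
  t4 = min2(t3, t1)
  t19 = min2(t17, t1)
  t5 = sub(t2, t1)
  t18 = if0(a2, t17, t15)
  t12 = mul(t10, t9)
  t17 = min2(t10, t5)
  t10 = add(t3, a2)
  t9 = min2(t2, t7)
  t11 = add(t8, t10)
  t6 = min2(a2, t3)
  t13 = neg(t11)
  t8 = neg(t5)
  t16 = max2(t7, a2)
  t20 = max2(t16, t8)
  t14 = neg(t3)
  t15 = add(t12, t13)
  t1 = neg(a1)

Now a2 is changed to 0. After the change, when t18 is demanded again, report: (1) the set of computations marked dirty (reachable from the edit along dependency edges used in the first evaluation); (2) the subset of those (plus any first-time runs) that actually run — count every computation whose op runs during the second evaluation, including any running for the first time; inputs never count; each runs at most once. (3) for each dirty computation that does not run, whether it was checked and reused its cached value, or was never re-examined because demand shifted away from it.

The edit dirties: t6, t7, t9, t10, t11, t12, t13, t15, t18.
3 computations run: t10, t17, t18.
Unvisited dirty nodes (no longer demanded): t6, t7, t9, t11, t12, t13, t15.
Note the branch switch — demand abandons t6, t7, t9, t11, t12, t13, t15, which are never re-examined.

First demand of the output computes:
  t1 = neg(0) = 0
  t2 = max2(0, 0) = 0
  t3 = sub(0, 0) = 0
  t5 = sub(0, 0) = 0
  t6 = min2(2, 0) = 0
  t7 = max2(2, 0) = 2
  t8 = neg(0) = 0
  t9 = min2(0, 2) = 0
  t10 = add(0, 2) = 2
  t11 = add(0, 2) = 2
  t12 = mul(2, 0) = 0
  t13 = neg(2) = -2
  t15 = add(0, -2) = -2
  t18 = if0(a2=2 -> else branch t15) = -2

After the edit, cleaning proceeds:
  t6: stays stale; no demand reaches it after the flip.
  t7: stays stale; no demand reaches it after the flip.
  t9: stays stale; no demand reaches it after the flip.
  t10: a read changed (a2 2->0) — executes, giving 0.
  t11: stays stale; no demand reaches it after the flip.
  t12: stays stale; no demand reaches it after the flip.
  t13: stays stale; no demand reaches it after the flip.
  t15: stays stale; no demand reaches it after the flip.
  t17: had never run; runs now, result 0.
  t18: a read changed (a2 2->0) — executes, giving 0.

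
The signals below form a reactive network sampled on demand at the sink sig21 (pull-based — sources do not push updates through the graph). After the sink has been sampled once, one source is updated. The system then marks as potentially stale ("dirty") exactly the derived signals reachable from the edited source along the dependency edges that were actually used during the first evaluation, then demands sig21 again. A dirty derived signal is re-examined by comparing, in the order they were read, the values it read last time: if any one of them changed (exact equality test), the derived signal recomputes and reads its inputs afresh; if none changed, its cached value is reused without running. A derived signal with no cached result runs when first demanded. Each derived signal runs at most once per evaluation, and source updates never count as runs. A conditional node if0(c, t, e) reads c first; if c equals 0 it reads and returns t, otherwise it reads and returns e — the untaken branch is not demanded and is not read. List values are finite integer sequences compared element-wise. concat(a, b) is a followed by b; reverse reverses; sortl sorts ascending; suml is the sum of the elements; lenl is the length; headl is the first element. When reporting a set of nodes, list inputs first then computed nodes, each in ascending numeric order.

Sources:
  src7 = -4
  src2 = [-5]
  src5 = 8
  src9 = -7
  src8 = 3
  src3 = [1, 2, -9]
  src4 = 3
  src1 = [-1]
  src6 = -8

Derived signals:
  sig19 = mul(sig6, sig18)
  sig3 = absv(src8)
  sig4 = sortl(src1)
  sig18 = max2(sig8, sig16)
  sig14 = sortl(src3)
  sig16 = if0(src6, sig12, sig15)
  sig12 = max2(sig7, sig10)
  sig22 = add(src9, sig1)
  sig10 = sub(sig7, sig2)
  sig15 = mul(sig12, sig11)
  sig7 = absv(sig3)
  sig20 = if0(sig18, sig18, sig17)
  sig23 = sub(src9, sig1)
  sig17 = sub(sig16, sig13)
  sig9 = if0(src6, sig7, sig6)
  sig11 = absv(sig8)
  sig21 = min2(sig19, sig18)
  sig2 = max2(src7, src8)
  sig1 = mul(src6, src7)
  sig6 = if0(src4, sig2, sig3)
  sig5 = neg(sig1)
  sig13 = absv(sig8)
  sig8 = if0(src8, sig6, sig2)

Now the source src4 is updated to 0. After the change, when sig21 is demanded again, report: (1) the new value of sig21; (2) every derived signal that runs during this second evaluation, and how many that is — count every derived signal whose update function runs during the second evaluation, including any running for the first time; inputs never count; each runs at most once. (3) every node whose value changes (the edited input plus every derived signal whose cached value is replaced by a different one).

sig21 now evaluates to 9.
Run set: sig6 (1 run).
Changed values: src4.
The important point: sig6 recomputes to an identical value, and the output ends up unchanged.

Initial pass — values computed on the first demand:
  sig2 = max2(-4, 3) = 3
  sig3 = absv(3) = 3
  sig6 = if0(src4=3 -> else branch sig3) = 3
  sig7 = absv(3) = 3
  sig8 = if0(src8=3 -> else branch sig2) = 3
  sig10 = sub(3, 3) = 0
  sig11 = absv(3) = 3
  sig12 = max2(3, 0) = 3
  sig15 = mul(3, 3) = 9
  sig16 = if0(src6=-8 -> else branch sig15) = 9
  sig18 = max2(3, 9) = 9
  sig19 = mul(3, 9) = 27
  sig21 = min2(27, 9) = 9

Second demand — change propagation:
  sig6: re-runs because src4 3->0; new result 3 (unchanged).
  sig19: re-examined; everything it read last time is the same (sig6 unchanged, sig18 unchanged) — cache 27 kept, no run.
  sig21: re-examined; everything it read last time is the same (sig19 unchanged, sig18 unchanged) — cache 9 kept, no run.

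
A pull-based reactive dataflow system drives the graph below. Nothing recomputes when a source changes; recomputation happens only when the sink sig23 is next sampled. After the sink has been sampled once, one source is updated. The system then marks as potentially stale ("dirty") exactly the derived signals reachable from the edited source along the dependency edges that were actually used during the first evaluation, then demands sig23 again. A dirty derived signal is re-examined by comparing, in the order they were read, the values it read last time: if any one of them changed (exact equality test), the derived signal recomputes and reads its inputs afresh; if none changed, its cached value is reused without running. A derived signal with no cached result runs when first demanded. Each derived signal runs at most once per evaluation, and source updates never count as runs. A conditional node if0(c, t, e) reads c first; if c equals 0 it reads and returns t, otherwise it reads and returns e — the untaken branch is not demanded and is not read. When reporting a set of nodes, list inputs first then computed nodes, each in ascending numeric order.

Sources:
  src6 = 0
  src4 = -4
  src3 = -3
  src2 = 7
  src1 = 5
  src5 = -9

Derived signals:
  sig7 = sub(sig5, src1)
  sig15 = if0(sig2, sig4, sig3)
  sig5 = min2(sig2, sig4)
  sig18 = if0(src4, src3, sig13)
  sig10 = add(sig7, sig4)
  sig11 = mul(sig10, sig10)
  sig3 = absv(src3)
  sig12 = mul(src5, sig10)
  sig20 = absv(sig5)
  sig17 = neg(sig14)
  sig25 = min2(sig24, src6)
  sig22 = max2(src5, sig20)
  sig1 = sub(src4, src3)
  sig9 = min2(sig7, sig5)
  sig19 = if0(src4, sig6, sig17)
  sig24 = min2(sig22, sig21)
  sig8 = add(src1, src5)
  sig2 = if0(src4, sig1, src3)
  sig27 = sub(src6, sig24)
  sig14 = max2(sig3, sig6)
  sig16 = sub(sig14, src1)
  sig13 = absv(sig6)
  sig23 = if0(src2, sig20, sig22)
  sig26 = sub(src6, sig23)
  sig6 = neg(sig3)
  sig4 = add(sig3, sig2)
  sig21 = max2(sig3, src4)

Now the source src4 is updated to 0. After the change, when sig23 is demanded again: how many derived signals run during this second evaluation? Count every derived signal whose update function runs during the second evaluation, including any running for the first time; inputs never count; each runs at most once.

First evaluation (everything demanded from the output):
  sig2 = if0(src4=-4 -> else branch src3) = -3
  sig3 = absv(-3) = 3
  sig4 = add(3, -3) = 0
  sig5 = min2(-3, 0) = -3
  sig20 = absv(-3) = 3
  sig22 = max2(-9, 3) = 3
  sig23 = if0(src2=7 -> else branch sig22) = 3

Propagation after the edit:
  sig1: demanded for the first time — runs, produces 3.
  sig2: runs — src4 -4->0; result 3.
  sig4: runs — sig2 -3->3; result 6.
  sig5: runs — sig2 -3->3; sig4 0->6; result 3.
  sig20: runs — sig5 -3->3; result 3 (same value as before).
  sig22: checked — values it read are unchanged (src5 unchanged, sig20 unchanged); reused cached 3 without running.
  sig23: checked — values it read are unchanged (src2 unchanged, sig22 unchanged); reused cached 3 without running.

Key observation: a condition flipped, so demand reaches new nodes — sig1 runs for the first time.

Derived signals that run: sig1, sig2, sig4, sig5, sig20 — 5 in total.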